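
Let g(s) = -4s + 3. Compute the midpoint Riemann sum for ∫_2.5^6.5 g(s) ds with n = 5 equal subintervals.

Δs = (6.5 − 2.5)/5 = 0.8.
Midpoints: 2.9, 3.7, 4.5, 5.3, 6.1.
g(2.9) = -8.6, g(3.7) = -11.8, g(4.5) = -15, g(5.3) = -18.2, g(6.1) = -21.4.
Sum = Δs · [g(2.9) + g(3.7) + g(4.5) + g(5.3) + g(6.1)].
Sum = -60.

-60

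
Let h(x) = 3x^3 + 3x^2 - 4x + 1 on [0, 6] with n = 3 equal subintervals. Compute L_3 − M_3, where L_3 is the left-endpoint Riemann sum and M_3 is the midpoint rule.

-552

L_3 = 510.
M_3 = 1062.
L_3 − M_3 = -552.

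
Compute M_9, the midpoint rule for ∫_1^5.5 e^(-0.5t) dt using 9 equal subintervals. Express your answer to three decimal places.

Δt = (5.5 − 1)/9 = 0.5.
Midpoints: 1.25, 1.75, 2.25, 2.75, 3.25, 3.75, 4.25, 4.75, 5.25.
f(1.25) ≈ 0.535, f(1.75) ≈ 0.417, f(2.25) ≈ 0.325, f(2.75) ≈ 0.253, f(3.25) ≈ 0.197, f(3.75) ≈ 0.153, f(4.25) ≈ 0.119, f(4.75) ≈ 0.093, f(5.25) ≈ 0.072.
Sum = Δt · [f(1.25) + f(1.75) + f(2.25) + ...].
Sum ≈ 1.082.

1.082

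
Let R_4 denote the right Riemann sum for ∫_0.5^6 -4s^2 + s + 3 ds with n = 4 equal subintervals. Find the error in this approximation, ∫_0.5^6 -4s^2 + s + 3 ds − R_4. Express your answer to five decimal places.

101.46354

Exact integral: ∫_0.5^6 f(s) ds ≈ -253.4583333.
R_4 = -354.921875.
Error ≈ -253.4583333 − (-354.921875) ≈ 101.46354.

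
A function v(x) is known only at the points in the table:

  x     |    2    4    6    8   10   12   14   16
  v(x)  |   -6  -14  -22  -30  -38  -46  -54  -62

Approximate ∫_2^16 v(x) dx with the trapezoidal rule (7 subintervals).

Δx = 2.
T_7 = (2/2)·[(-6) + 2·(-14) + 2·(-22) + 2·(-30) + 2·(-38) + 2·(-46) + 2·(-54) + (-62)] = -476.

-476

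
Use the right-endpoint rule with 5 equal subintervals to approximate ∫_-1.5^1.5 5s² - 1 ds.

Δs = (1.5 − (-1.5))/5 = 0.6.
Right endpoints: -0.9, -0.3, 0.3, 0.9, 1.5.
f(-0.9) = 3.05, f(-0.3) = -0.55, f(0.3) = -0.55, f(0.9) = 3.05, f(1.5) = 10.25.
Sum = Δs · [f(-0.9) + f(-0.3) + f(0.3) + f(0.9) + f(1.5)].
Sum = 9.15.

9.15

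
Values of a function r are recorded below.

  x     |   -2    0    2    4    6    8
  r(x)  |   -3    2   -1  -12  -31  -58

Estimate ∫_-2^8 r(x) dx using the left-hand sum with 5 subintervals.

-90

Δx = 2.
Sum = 2·[(-3) + 2 + (-1) + (-12) + (-31)] = -90.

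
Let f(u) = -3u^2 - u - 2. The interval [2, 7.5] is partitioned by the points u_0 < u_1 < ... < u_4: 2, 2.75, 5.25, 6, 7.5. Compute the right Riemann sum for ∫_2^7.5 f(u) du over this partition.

-599.796875

Subinterval widths: 0.75, 2.5, 0.75, 1.5.
Right endpoints: 2.75, 5.25, 6, 7.5.
f(2.75) = -27.4375, f(5.25) = -89.9375, f(6) = -116, f(7.5) = -178.25.
Sum = Σ Δu_i · f(u_i).
Sum = -599.796875.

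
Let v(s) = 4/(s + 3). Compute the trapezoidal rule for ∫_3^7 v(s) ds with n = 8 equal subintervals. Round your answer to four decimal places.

2.0448

Δs = (7 − 3)/8 = 0.5.
v(3) = 2/3, v(3.5) = 8/13, v(4) = 4/7, v(4.5) = 8/15, v(5) = 0.5, v(5.5) = 8/17, v(6) = 4/9, v(6.5) = 8/19, v(7) = 0.4.
T_8 = (Δs/2)·[v(s_0) + 2v(s_1) + ... + 2v(s_{7}) + v(s_8)].
Sum ≈ 2.0448.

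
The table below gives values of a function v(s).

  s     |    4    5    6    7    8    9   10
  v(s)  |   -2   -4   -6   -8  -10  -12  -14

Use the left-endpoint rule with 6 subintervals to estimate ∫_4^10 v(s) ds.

-42

Δs = 1.
Sum = 1·[(-2) + (-4) + (-6) + (-8) + (-10) + (-12)] = -42.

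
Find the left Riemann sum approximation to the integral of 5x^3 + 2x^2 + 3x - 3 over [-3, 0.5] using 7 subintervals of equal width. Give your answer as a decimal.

Δx = (0.5 − (-3))/7 = 0.5.
Left endpoints: -3, -2.5, -2, -1.5, -1, -0.5, 0.
f(-3) = -129, f(-2.5) = -76.125, f(-2) = -41, f(-1.5) = -19.875, f(-1) = -9, f(-0.5) = -4.625, f(0) = -3.
Sum = Δx · [f(-3) + f(-2.5) + f(-2) + ...].
Sum = -141.3125.

-141.3125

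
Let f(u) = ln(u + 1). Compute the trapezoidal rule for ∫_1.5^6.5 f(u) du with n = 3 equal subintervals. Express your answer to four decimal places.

Δu = (6.5 − 1.5)/3 = 5/3.
f(1.5) ≈ 0.9163, f(19/6) ≈ 1.4271, f(29/6) ≈ 1.7636, f(6.5) ≈ 2.0149.
T_3 = (Δu/2)·[f(u_0) + 2f(u_1) + 2f(u_2) + f(u_3)].
Sum ≈ 7.7605.

7.7605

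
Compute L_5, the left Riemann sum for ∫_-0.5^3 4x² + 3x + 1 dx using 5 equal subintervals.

Δx = (3 − (-0.5))/5 = 0.7.
Left endpoints: -0.5, 0.2, 0.9, 1.6, 2.3.
f(-0.5) = 0.5, f(0.2) = 1.76, f(0.9) = 6.94, f(1.6) = 16.04, f(2.3) = 29.06.
Sum = Δx · [f(-0.5) + f(0.2) + f(0.9) + f(1.6) + f(2.3)].
Sum = 38.01.

38.01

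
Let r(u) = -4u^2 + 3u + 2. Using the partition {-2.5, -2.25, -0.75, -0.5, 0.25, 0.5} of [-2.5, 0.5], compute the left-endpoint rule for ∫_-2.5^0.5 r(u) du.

Subinterval widths: 0.25, 1.5, 0.25, 0.75, 0.25.
Left endpoints: -2.5, -2.25, -0.75, -0.5, 0.25.
r(-2.5) = -30.5, r(-2.25) = -25, r(-0.75) = -2.5, r(-0.5) = -0.5, r(0.25) = 2.5.
Sum = Σ Δu_i · r(u_i).
Sum = -45.5.

-45.5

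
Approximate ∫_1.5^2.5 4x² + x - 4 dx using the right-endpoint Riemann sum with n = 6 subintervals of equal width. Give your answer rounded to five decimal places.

15.76852

Δx = (2.5 − 1.5)/6 = 1/6.
Right endpoints: 5/3, 11/6, 2, 13/6, 7/3, 2.5.
f(5/3) = 79/9, f(11/6) = 203/18, f(2) = 14, f(13/6) = 305/18, f(7/3) = 181/9, f(2.5) = 23.5.
Sum = Δx · [f(5/3) + f(11/6) + f(2) + ...].
Sum ≈ 15.76852.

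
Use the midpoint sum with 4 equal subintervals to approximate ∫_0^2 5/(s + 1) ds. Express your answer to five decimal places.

Δs = (2 − 0)/4 = 0.5.
Midpoints: 0.25, 0.75, 1.25, 1.75.
f(0.25) = 4, f(0.75) = 20/7, f(1.25) = 20/9, f(1.75) = 20/11.
Sum = Δs · [f(0.25) + f(0.75) + f(1.25) + f(1.75)].
Sum ≈ 5.44877.

5.44877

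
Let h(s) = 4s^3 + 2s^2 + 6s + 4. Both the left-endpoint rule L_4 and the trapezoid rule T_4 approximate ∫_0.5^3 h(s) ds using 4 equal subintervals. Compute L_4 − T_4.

L_4 = 95.09765625.
T_4 = 138.84765625.
L_4 − T_4 = -43.75.

-43.75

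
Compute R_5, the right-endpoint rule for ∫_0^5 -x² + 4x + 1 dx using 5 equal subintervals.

10

Δx = (5 − 0)/5 = 1.
Right endpoints: 1, 2, 3, 4, 5.
f(1) = 4, f(2) = 5, f(3) = 4, f(4) = 1, f(5) = -4.
Sum = Δx · [f(1) + f(2) + f(3) + f(4) + f(5)].
Sum = 10.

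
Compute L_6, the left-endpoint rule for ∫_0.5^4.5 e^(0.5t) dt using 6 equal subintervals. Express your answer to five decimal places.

Δt = (4.5 − 0.5)/6 = 2/3.
Left endpoints: 0.5, 7/6, 11/6, 2.5, 19/6, 23/6.
f(0.5) ≈ 1.28403, f(7/6) ≈ 1.79200, f(11/6) ≈ 2.50094, f(2.5) ≈ 3.49034, f(19/6) ≈ 4.87117, f(23/6) ≈ 6.79826.
Sum = Δt · [f(0.5) + f(7/6) + f(11/6) + ...].
Sum ≈ 13.82449.

13.82449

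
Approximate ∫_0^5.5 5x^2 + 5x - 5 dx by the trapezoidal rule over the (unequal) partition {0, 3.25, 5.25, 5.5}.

Subinterval widths: 3.25, 2, 0.25.
f(0) = -5, f(3.25) = 64.0625, f(5.25) = 159.0625, f(5.5) = 173.75.
On each subinterval the trapezoid contributes (Δx_i/2)·[f(x_{i-1}) + f(x_i)].
Sum = 360.703125.

360.703125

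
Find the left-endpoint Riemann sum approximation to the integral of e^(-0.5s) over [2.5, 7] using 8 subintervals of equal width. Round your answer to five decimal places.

Δs = (7 − 2.5)/8 = 0.5625.
Left endpoints: 2.5, 3.0625, 3.625, 4.1875, 4.75, 5.3125, 5.875, 6.4375.
f(2.5) ≈ 0.28650, f(3.0625) ≈ 0.21627, f(3.625) ≈ 0.16325, f(4.1875) ≈ 0.12322, f(4.75) ≈ 0.09301, f(5.3125) ≈ 0.07021, f(5.875) ≈ 0.05300, f(6.4375) ≈ 0.04001.
Sum = Δs · [f(2.5) + f(3.0625) + f(3.625) + ...].
Sum ≈ 0.58808.

0.58808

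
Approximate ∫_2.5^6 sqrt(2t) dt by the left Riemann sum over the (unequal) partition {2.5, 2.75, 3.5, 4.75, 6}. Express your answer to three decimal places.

9.478

Subinterval widths: 0.25, 0.75, 1.25, 1.25.
Left endpoints: 2.5, 2.75, 3.5, 4.75.
f(2.5) ≈ 2.236, f(2.75) ≈ 2.345, f(3.5) ≈ 2.646, f(4.75) ≈ 3.082.
Sum = Σ Δt_i · f(t_i).
Sum ≈ 9.478.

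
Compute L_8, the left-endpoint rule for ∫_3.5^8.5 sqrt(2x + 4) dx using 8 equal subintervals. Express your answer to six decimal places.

19.518753

Δx = (8.5 − 3.5)/8 = 0.625.
Left endpoints: 3.5, 4.125, 4.75, 5.375, 6, 6.625, 7.25, 7.875.
f(3.5) ≈ 3.316625, f(4.125) ≈ 3.500000, f(4.75) ≈ 3.674235, f(5.375) ≈ 3.840573, f(6) ≈ 4.000000, f(6.625) ≈ 4.153312, f(7.25) ≈ 4.301163, f(7.875) ≈ 4.444097.
Sum = Δx · [f(3.5) + f(4.125) + f(4.75) + ...].
Sum ≈ 19.518753.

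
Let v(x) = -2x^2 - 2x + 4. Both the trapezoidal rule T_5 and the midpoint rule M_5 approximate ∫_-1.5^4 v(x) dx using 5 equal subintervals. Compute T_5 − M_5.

T_5 = -38.885.
M_5 = -35.5575.
T_5 − M_5 = -3.3275.

-3.3275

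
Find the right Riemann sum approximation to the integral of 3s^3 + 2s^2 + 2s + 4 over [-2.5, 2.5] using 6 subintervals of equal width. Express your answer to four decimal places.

85.2199

Δs = (2.5 − (-2.5))/6 = 5/6.
Right endpoints: -5/3, -5/6, 0, 5/6, 5/3, 2.5.
f(-5/3) = -23/3, f(-5/6) = 143/72, f(0) = 4, f(5/6) = 211/24, f(5/3) = 241/9, f(2.5) = 68.375.
Sum = Δs · [f(-5/3) + f(-5/6) + f(0) + ...].
Sum ≈ 85.2199.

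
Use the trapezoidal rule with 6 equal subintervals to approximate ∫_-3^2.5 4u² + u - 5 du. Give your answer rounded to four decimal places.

Δu = (2.5 − (-3))/6 = 11/12.
f(-3) = 28, f(-25/12) = 185/18, f(-7/6) = -13/18, f(-0.25) = -5, f(2/3) = -23/9, f(19/12) = 119/18, f(2.5) = 22.5.
T_6 = (Δu/2)·[f(u_0) + 2f(u_1) + ... + 2f(u_{5}) + f(u_6)].
Sum ≈ 31.0394.

31.0394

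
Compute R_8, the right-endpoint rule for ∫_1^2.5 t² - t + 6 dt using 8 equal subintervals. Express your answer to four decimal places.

Δt = (2.5 − 1)/8 = 0.1875.
Right endpoints: 1.1875, 1.375, 1.5625, 1.75, 1.9375, 2.125, 2.3125, 2.5.
f(1.1875) = 6.22265625, f(1.375) = 6.515625, f(1.5625) = 6.87890625, f(1.75) = 7.3125, f(1.9375) = 7.81640625, f(2.125) = 8.390625, f(2.3125) = 9.03515625, f(2.5) = 9.75.
Sum = Δt · [f(1.1875) + f(1.375) + f(1.5625) + ...].
Sum ≈ 11.6104.

11.6104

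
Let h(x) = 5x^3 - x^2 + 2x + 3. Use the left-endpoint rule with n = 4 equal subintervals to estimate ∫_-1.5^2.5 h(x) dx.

Δx = (2.5 − (-1.5))/4 = 1.
Left endpoints: -1.5, -0.5, 0.5, 1.5.
h(-1.5) = -19.125, h(-0.5) = 1.125, h(0.5) = 4.375, h(1.5) = 20.625.
Sum = Δx · [h(-1.5) + h(-0.5) + h(0.5) + h(1.5)].
Sum = 7.

7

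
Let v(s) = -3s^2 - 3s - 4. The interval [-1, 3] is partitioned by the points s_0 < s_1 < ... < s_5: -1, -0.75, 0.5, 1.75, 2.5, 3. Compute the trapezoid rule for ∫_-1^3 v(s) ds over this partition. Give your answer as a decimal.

Subinterval widths: 0.25, 1.25, 1.25, 0.75, 0.5.
v(-1) = -4, v(-0.75) = -3.4375, v(0.5) = -6.25, v(1.75) = -18.4375, v(2.5) = -30.25, v(3) = -40.
On each subinterval the trapezoid contributes (Δs_i/2)·[v(s_{i-1}) + v(s_i)].
Sum = -58.234375.

-58.234375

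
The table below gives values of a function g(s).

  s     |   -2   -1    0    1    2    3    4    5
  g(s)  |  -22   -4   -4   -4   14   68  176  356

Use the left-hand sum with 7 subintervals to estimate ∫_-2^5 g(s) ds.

224

Δs = 1.
Sum = 1·[(-22) + (-4) + (-4) + (-4) + 14 + 68 + 176] = 224.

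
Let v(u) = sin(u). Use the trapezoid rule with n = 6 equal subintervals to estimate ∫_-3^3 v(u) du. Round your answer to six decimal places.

0.000000

Δu = (3 − (-3))/6 = 1.
v(-3) ≈ -0.141120, v(-2) ≈ -0.909297, v(-1) ≈ -0.841471, v(0) ≈ 0.000000, v(1) ≈ 0.841471, v(2) ≈ 0.909297, v(3) ≈ 0.141120.
T_6 = (Δu/2)·[v(u_0) + 2v(u_1) + ... + 2v(u_{5}) + v(u_6)].
Sum ≈ 0.000000.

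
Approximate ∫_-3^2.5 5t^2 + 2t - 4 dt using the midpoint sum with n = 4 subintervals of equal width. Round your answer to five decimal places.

41.95898

Δt = (2.5 − (-3))/4 = 1.375.
Midpoints: -2.3125, -0.9375, 0.4375, 1.8125.
f(-2.3125) = 18.11328125, f(-0.9375) = -1.48046875, f(0.4375) = -2.16796875, f(1.8125) = 16.05078125.
Sum = Δt · [f(-2.3125) + f(-0.9375) + f(0.4375) + f(1.8125)].
Sum ≈ 41.95898.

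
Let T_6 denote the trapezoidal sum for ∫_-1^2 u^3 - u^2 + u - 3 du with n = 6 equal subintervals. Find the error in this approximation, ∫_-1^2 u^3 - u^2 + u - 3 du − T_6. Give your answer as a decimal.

-0.0625

Exact integral: ∫_-1^2 f(u) du = -6.75.
T_6 = -6.6875.
Error = -6.75 − (-6.6875) = -0.0625.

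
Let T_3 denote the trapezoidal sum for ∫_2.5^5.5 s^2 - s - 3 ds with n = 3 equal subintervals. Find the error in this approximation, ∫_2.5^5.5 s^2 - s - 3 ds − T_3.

Exact integral: ∫_2.5^5.5 f(s) ds = 29.25.
T_3 = 29.75.
Error = 29.25 − 29.75 = -0.5.

-0.5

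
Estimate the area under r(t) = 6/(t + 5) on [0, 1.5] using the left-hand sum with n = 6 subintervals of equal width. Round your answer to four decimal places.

1.6093

Δt = (1.5 − 0)/6 = 0.25.
Left endpoints: 0, 0.25, 0.5, 0.75, 1, 1.25.
r(0) = 1.2, r(0.25) = 8/7, r(0.5) = 12/11, r(0.75) = 24/23, r(1) = 1, r(1.25) = 0.96.
Sum = Δt · [r(0) + r(0.25) + r(0.5) + ...].
Sum ≈ 1.6093.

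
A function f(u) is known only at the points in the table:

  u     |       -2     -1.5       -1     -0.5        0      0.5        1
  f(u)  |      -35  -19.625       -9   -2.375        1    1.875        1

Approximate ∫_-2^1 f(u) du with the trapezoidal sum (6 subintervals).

Δu = 0.5.
T_6 = (0.5/2)·[(-35) + 2·(-19.625) + 2·(-9) + 2·(-2.375) + 2·1 + 2·1.875 + 1] = -22.5625.

-22.5625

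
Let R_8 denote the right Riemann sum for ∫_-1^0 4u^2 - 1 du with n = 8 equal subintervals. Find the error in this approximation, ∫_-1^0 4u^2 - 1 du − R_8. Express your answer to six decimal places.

0.239583

Exact integral: ∫_-1^0 f(u) du ≈ 0.33333333.
R_8 = 0.09375.
Error ≈ 0.33333333 − 0.09375 ≈ 0.239583.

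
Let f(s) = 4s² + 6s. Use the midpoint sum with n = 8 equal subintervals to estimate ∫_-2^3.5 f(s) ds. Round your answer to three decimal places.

Δs = (3.5 − (-2))/8 = 0.6875.
Midpoints: -1.65625, -0.96875, -0.28125, 0.40625, 1.09375, 1.78125, 2.46875, 3.15625.
f(-1.65625) = 1.03515625, f(-0.96875) = -2.05859375, f(-0.28125) = -1.37109375, f(0.40625) = 3.09765625, f(1.09375) = 11.34765625, f(1.78125) = 23.37890625, f(2.46875) = 39.19140625, f(3.15625) = 58.78515625.
Sum = Δs · [f(-1.65625) + f(-0.96875) + f(-0.28125) + ...].
Sum ≈ 91.717.

91.717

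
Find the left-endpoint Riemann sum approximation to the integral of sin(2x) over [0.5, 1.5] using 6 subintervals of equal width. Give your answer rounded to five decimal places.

0.81641

Δx = (1.5 − 0.5)/6 = 1/6.
Left endpoints: 0.5, 2/3, 5/6, 1, 7/6, 4/3.
f(0.5) ≈ 0.84147, f(2/3) ≈ 0.97194, f(5/6) ≈ 0.99541, f(1) ≈ 0.90930, f(7/6) ≈ 0.72309, f(4/3) ≈ 0.45727.
Sum = Δx · [f(0.5) + f(2/3) + f(5/6) + ...].
Sum ≈ 0.81641.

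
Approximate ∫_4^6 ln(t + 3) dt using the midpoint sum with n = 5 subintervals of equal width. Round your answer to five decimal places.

4.15386

Δt = (6 − 4)/5 = 0.4.
Midpoints: 4.2, 4.6, 5, 5.4, 5.8.
f(4.2) ≈ 1.97408, f(4.6) ≈ 2.02815, f(5) ≈ 2.07944, f(5.4) ≈ 2.12823, f(5.8) ≈ 2.17475.
Sum = Δt · [f(4.2) + f(4.6) + f(5) + f(5.4) + f(5.8)].
Sum ≈ 4.15386.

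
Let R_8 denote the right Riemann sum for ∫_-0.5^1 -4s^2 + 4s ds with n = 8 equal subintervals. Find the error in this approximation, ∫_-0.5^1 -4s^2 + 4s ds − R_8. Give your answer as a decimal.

Exact integral: ∫_-0.5^1 f(s) ds = 0.
R_8 = 0.24609375.
Error = 0 − 0.24609375 = -0.24609375.

-0.24609375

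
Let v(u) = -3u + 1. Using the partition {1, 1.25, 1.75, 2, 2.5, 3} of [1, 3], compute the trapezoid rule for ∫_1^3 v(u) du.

-10

Subinterval widths: 0.25, 0.5, 0.25, 0.5, 0.5.
v(1) = -2, v(1.25) = -2.75, v(1.75) = -4.25, v(2) = -5, v(2.5) = -6.5, v(3) = -8.
On each subinterval the trapezoid contributes (Δu_i/2)·[v(u_{i-1}) + v(u_i)].
Sum = -10.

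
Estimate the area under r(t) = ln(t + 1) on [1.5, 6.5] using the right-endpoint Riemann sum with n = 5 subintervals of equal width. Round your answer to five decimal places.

Δt = (6.5 − 1.5)/5 = 1.
Right endpoints: 2.5, 3.5, 4.5, 5.5, 6.5.
r(2.5) ≈ 1.25276, r(3.5) ≈ 1.50408, r(4.5) ≈ 1.70475, r(5.5) ≈ 1.87180, r(6.5) ≈ 2.01490.
Sum = Δt · [r(2.5) + r(3.5) + r(4.5) + r(5.5) + r(6.5)].
Sum ≈ 8.34829.

8.34829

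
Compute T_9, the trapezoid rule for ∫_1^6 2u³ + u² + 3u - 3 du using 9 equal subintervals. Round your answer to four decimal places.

762.3251

Δu = (6 − 1)/9 = 5/9.
f(1) = 3, f(14/9) = 8467/729, f(19/9) = 19397/729, f(8/3) = 1351/27, f(29/9) = 61207/729, f(34/9) = 95087/729, f(13/3) = 5171/27, f(44/9) = 196297/729, f(49/9) = 266627/729, f(6) = 483.
T_9 = (Δu/2)·[f(u_0) + 2f(u_1) + ... + 2f(u_{8}) + f(u_9)].
Sum ≈ 762.3251.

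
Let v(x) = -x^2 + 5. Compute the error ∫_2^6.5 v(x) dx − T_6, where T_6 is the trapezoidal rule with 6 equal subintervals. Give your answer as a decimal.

0.421875

Exact integral: ∫_2^6.5 v(x) dx = -66.375.
T_6 = -66.796875.
Error = -66.375 − (-66.796875) = 0.421875.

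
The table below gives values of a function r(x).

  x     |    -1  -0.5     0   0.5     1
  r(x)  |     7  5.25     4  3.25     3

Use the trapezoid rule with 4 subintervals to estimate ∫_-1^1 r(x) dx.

8.75

Δx = 0.5.
T_4 = (0.5/2)·[7 + 2·5.25 + 2·4 + 2·3.25 + 3] = 8.75.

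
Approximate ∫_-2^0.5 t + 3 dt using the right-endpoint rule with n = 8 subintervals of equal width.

6.015625

Δt = (0.5 − (-2))/8 = 0.3125.
Right endpoints: -1.6875, -1.375, -1.0625, -0.75, -0.4375, -0.125, 0.1875, 0.5.
f(-1.6875) = 1.3125, f(-1.375) = 1.625, f(-1.0625) = 1.9375, f(-0.75) = 2.25, f(-0.4375) = 2.5625, f(-0.125) = 2.875, f(0.1875) = 3.1875, f(0.5) = 3.5.
Sum = Δt · [f(-1.6875) + f(-1.375) + f(-1.0625) + ...].
Sum = 6.015625.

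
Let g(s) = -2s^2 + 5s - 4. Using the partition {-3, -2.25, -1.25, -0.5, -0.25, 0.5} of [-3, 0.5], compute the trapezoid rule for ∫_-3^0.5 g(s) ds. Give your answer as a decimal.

-54.71875

Subinterval widths: 0.75, 1, 0.75, 0.25, 0.75.
g(-3) = -37, g(-2.25) = -25.375, g(-1.25) = -13.375, g(-0.5) = -7, g(-0.25) = -5.375, g(0.5) = -2.
On each subinterval the trapezoid contributes (Δs_i/2)·[g(s_{i-1}) + g(s_i)].
Sum = -54.71875.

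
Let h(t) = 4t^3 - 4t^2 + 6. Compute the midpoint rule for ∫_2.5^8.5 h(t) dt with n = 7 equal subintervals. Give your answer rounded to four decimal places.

Δt = (8.5 − 2.5)/7 = 6/7.
Midpoints: 41/14, 53/14, 65/14, 5.5, 89/14, 101/14, 113/14.
h(41/14) = 49503/686, h(53/14) = 113667/686, h(65/14) = 219591/686, h(5.5) = 550.5, h(89/14) = 598191/686, h(101/14) = 891603/686, h(113/14) = 1268247/686.
Sum = Δt · [h(41/14) + h(53/14) + h(65/14) + ...].
Sum ≈ 4396.2245.

4396.2245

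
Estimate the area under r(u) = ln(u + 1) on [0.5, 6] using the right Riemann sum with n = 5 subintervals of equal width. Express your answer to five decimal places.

8.30865

Δu = (6 − 0.5)/5 = 1.1.
Right endpoints: 1.6, 2.7, 3.8, 4.9, 6.
r(1.6) ≈ 0.95551, r(2.7) ≈ 1.30833, r(3.8) ≈ 1.56862, r(4.9) ≈ 1.77495, r(6) ≈ 1.94591.
Sum = Δu · [r(1.6) + r(2.7) + r(3.8) + r(4.9) + r(6)].
Sum ≈ 8.30865.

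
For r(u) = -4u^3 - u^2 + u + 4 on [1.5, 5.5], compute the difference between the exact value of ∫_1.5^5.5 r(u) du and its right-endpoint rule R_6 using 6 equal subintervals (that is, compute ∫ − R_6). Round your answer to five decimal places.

238.07407

Exact integral: ∫_1.5^5.5 r(u) du ≈ -934.3333333.
R_6 ≈ -1172.4074074.
Error ≈ -934.3333333 − (-1172.4074074) ≈ 238.07407.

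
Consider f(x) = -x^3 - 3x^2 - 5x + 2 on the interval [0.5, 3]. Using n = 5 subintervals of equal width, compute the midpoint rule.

Δx = (3 − 0.5)/5 = 0.5.
Midpoints: 0.75, 1.25, 1.75, 2.25, 2.75.
f(0.75) = -3.859375, f(1.25) = -10.890625, f(1.75) = -21.296875, f(2.25) = -35.828125, f(2.75) = -55.234375.
Sum = Δx · [f(0.75) + f(1.25) + f(1.75) + f(2.25) + f(2.75)].
Sum = -63.5546875.

-63.5546875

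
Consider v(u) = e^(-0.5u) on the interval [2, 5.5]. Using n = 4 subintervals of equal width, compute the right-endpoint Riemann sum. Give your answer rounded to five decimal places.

0.48459

Δu = (5.5 − 2)/4 = 0.875.
Right endpoints: 2.875, 3.75, 4.625, 5.5.
v(2.875) ≈ 0.23752, v(3.75) ≈ 0.15335, v(4.625) ≈ 0.09901, v(5.5) ≈ 0.06393.
Sum = Δu · [v(2.875) + v(3.75) + v(4.625) + v(5.5)].
Sum ≈ 0.48459.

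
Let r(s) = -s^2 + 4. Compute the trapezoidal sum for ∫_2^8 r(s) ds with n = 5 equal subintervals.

Δs = (8 − 2)/5 = 1.2.
r(2) = 0, r(3.2) = -6.24, r(4.4) = -15.36, r(5.6) = -27.36, r(6.8) = -42.24, r(8) = -60.
T_5 = (Δs/2)·[r(s_0) + 2r(s_1) + ... + 2r(s_{4}) + r(s_5)].
Sum = -145.44.

-145.44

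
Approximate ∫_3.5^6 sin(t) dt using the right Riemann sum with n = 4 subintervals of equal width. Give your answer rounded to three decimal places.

Δt = (6 − 3.5)/4 = 0.625.
Right endpoints: 4.125, 4.75, 5.375, 6.
f(4.125) ≈ -0.832, f(4.75) ≈ -0.999, f(5.375) ≈ -0.788, f(6) ≈ -0.279.
Sum = Δt · [f(4.125) + f(4.75) + f(5.375) + f(6)].
Sum ≈ -1.812.

-1.812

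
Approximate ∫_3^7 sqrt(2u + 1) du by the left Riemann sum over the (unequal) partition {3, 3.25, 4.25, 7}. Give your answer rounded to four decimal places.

Subinterval widths: 0.25, 1, 2.75.
Left endpoints: 3, 3.25, 4.25.
f(3) ≈ 2.6458, f(3.25) ≈ 2.7386, f(4.25) ≈ 3.0822.
Sum = Σ Δu_i · f(u_i).
Sum ≈ 11.8761.

11.8761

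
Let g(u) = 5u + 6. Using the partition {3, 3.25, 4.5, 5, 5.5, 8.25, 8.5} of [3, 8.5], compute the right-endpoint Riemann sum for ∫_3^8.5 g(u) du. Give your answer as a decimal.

Subinterval widths: 0.25, 1.25, 0.5, 0.5, 2.75, 0.25.
Right endpoints: 3.25, 4.5, 5, 5.5, 8.25, 8.5.
g(3.25) = 22.25, g(4.5) = 28.5, g(5) = 31, g(5.5) = 33.5, g(8.25) = 47.25, g(8.5) = 48.5.
Sum = Σ Δu_i · g(u_i).
Sum = 215.5.

215.5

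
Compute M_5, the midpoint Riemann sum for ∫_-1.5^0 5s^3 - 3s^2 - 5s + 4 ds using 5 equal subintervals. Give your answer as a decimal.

2.0821875

Δs = (0 − (-1.5))/5 = 0.3.
Midpoints: -1.35, -1.05, -0.75, -0.45, -0.15.
f(-1.35) = -7.019375, f(-1.05) = 0.154375, f(-0.75) = 3.953125, f(-0.45) = 5.186875, f(-0.15) = 4.665625.
Sum = Δs · [f(-1.35) + f(-1.05) + f(-0.75) + f(-0.45) + f(-0.15)].
Sum = 2.0821875.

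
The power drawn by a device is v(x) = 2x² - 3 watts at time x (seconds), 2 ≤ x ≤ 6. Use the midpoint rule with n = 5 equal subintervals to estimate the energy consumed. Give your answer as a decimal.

126.24

Δx = (6 − 2)/5 = 0.8.
Midpoints: 2.4, 3.2, 4, 4.8, 5.6.
v(2.4) = 8.52, v(3.2) = 17.48, v(4) = 29, v(4.8) = 43.08, v(5.6) = 59.72.
Sum = Δx · [v(2.4) + v(3.2) + v(4) + v(4.8) + v(5.6)].
Sum = 126.24.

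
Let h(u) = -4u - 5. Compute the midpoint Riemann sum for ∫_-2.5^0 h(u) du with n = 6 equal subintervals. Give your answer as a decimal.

Δu = (0 − (-2.5))/6 = 5/12.
Midpoints: -55/24, -1.875, -35/24, -25/24, -0.625, -5/24.
h(-55/24) = 25/6, h(-1.875) = 2.5, h(-35/24) = 5/6, h(-25/24) = -5/6, h(-0.625) = -2.5, h(-5/24) = -25/6.
Sum = Δu · [h(-55/24) + h(-1.875) + h(-35/24) + ...].
Sum = 0.

0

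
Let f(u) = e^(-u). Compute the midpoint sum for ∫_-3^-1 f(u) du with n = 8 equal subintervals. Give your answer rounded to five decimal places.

17.32211

Δu = (-1 − (-3))/8 = 0.25.
Midpoints: -2.875, -2.625, -2.375, -2.125, -1.875, -1.625, -1.375, -1.125.
f(-2.875) ≈ 17.72542, f(-2.625) ≈ 13.80457, f(-2.375) ≈ 10.75101, f(-2.125) ≈ 8.37290, f(-1.875) ≈ 6.52082, f(-1.625) ≈ 5.07842, f(-1.375) ≈ 3.95508, f(-1.125) ≈ 3.08022.
Sum = Δu · [f(-2.875) + f(-2.625) + f(-2.375) + ...].
Sum ≈ 17.32211.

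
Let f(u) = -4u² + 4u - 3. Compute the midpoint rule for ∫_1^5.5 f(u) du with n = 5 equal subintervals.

-174.285

Δu = (5.5 − 1)/5 = 0.9.
Midpoints: 1.45, 2.35, 3.25, 4.15, 5.05.
f(1.45) = -5.61, f(2.35) = -15.69, f(3.25) = -32.25, f(4.15) = -55.29, f(5.05) = -84.81.
Sum = Δu · [f(1.45) + f(2.35) + f(3.25) + f(4.15) + f(5.05)].
Sum = -174.285.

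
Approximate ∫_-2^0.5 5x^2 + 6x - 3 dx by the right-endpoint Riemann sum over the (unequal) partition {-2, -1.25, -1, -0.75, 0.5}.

-2.625

Subinterval widths: 0.75, 0.25, 0.25, 1.25.
Right endpoints: -1.25, -1, -0.75, 0.5.
f(-1.25) = -2.6875, f(-1) = -4, f(-0.75) = -4.6875, f(0.5) = 1.25.
Sum = Σ Δx_i · f(x_i).
Sum = -2.625.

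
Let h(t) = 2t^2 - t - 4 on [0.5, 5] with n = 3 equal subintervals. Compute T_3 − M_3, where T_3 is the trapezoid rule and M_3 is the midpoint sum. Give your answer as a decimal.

T_3 = 56.25.
M_3 = 51.1875.
T_3 − M_3 = 5.0625.

5.0625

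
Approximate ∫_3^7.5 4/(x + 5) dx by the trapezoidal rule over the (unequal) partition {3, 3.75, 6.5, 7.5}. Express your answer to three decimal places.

Subinterval widths: 0.75, 2.75, 1.
f(3) = 0.5, f(3.75) = 16/35, f(6.5) = 8/23, f(7.5) = 0.32.
On each subinterval the trapezoid contributes (Δx_i/2)·[f(x_{i-1}) + f(x_i)].
Sum ≈ 1.800.

1.800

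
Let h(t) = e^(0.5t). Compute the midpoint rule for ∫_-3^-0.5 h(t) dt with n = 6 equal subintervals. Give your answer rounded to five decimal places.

Δt = (-0.5 − (-3))/6 = 5/12.
Midpoints: -67/24, -2.375, -47/24, -37/24, -1.125, -17/24.
h(-67/24) ≈ 0.24763, h(-2.375) ≈ 0.30498, h(-47/24) ≈ 0.37562, h(-37/24) ≈ 0.46263, h(-1.125) ≈ 0.56978, h(-17/24) ≈ 0.70176.
Sum = Δt · [h(-67/24) + h(-2.375) + h(-47/24) + ...].
Sum ≈ 1.10933.

1.10933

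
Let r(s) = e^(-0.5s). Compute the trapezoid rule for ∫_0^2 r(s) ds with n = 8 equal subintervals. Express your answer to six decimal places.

Δs = (2 − 0)/8 = 0.25.
r(0) ≈ 1.000000, r(0.25) ≈ 0.882497, r(0.5) ≈ 0.778801, r(0.75) ≈ 0.687289, r(1) ≈ 0.606531, r(1.25) ≈ 0.535261, r(1.5) ≈ 0.472367, r(1.75) ≈ 0.416862, r(2) ≈ 0.367879.
T_8 = (Δs/2)·[r(s_0) + 2r(s_1) + ... + 2r(s_{7}) + r(s_8)].
Sum ≈ 1.265887.

1.265887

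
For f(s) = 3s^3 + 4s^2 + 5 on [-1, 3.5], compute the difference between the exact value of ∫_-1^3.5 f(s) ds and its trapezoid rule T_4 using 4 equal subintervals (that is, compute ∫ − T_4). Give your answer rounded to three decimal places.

-14.476

Exact integral: ∫_-1^3.5 f(s) ds = 192.796875.
T_4 ≈ 207.27246.
Error ≈ 192.796875 − 207.27246 ≈ -14.476.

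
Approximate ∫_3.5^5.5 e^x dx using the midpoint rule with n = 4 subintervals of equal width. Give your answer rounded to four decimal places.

Δx = (5.5 − 3.5)/4 = 0.5.
Midpoints: 3.75, 4.25, 4.75, 5.25.
f(3.75) ≈ 42.5211, f(4.25) ≈ 70.1054, f(4.75) ≈ 115.5843, f(5.25) ≈ 190.5663.
Sum = Δx · [f(3.75) + f(4.25) + f(4.75) + f(5.25)].
Sum ≈ 209.3885.

209.3885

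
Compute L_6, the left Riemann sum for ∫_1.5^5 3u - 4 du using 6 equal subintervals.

17.0625

Δu = (5 − 1.5)/6 = 7/12.
Left endpoints: 1.5, 25/12, 8/3, 3.25, 23/6, 53/12.
f(1.5) = 0.5, f(25/12) = 2.25, f(8/3) = 4, f(3.25) = 5.75, f(23/6) = 7.5, f(53/12) = 9.25.
Sum = Δu · [f(1.5) + f(25/12) + f(8/3) + ...].
Sum = 17.0625.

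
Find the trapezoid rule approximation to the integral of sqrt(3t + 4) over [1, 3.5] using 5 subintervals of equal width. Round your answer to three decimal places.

8.151

Δt = (3.5 − 1)/5 = 0.5.
f(1) ≈ 2.646, f(1.5) ≈ 2.915, f(2) ≈ 3.162, f(2.5) ≈ 3.391, f(3) ≈ 3.606, f(3.5) ≈ 3.808.
T_5 = (Δt/2)·[f(t_0) + 2f(t_1) + ... + 2f(t_{4}) + f(t_5)].
Sum ≈ 8.151.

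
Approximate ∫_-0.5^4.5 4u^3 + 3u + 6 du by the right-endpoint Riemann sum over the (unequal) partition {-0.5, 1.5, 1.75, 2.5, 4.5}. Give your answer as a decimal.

Subinterval widths: 2, 0.25, 0.75, 2.
Right endpoints: 1.5, 1.75, 2.5, 4.5.
f(1.5) = 24, f(1.75) = 32.6875, f(2.5) = 76, f(4.5) = 384.
Sum = Σ Δu_i · f(u_i).
Sum = 881.171875.

881.171875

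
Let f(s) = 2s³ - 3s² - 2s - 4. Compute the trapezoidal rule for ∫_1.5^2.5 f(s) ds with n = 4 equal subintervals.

Δs = (2.5 − 1.5)/4 = 0.25.
f(1.5) = -7, f(1.75) = -5.96875, f(2) = -4, f(2.25) = -0.90625, f(2.5) = 3.5.
T_4 = (Δs/2)·[f(s_0) + 2f(s_1) + 2f(s_2) + 2f(s_3) + f(s_4)].
Sum = -3.15625.

-3.15625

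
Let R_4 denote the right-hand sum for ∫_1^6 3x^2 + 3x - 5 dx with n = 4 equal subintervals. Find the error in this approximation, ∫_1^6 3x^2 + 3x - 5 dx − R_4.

-78.90625

Exact integral: ∫_1^6 f(x) dx = 242.5.
R_4 = 321.40625.
Error = 242.5 − 321.40625 = -78.90625.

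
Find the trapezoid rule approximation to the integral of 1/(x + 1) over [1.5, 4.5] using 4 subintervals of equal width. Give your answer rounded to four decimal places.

0.7943

Δx = (4.5 − 1.5)/4 = 0.75.
f(1.5) = 0.4, f(2.25) = 4/13, f(3) = 0.25, f(3.75) = 4/19, f(4.5) = 2/11.
T_4 = (Δx/2)·[f(x_0) + 2f(x_1) + 2f(x_2) + 2f(x_3) + f(x_4)].
Sum ≈ 0.7943.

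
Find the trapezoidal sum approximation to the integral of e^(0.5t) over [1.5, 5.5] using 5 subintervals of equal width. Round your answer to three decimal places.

27.411

Δt = (5.5 − 1.5)/5 = 0.8.
f(1.5) ≈ 2.117, f(2.3) ≈ 3.158, f(3.1) ≈ 4.711, f(3.9) ≈ 7.029, f(4.7) ≈ 10.486, f(5.5) ≈ 15.643.
T_5 = (Δt/2)·[f(t_0) + 2f(t_1) + ... + 2f(t_{4}) + f(t_5)].
Sum ≈ 27.411.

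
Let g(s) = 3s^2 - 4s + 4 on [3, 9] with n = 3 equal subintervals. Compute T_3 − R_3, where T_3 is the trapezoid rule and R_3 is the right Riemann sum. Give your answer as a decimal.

-192

T_3 = 594.
R_3 = 786.
T_3 − R_3 = -192.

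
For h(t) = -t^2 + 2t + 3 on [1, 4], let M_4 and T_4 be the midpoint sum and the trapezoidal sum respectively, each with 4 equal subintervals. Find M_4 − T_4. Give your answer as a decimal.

M_4 = 3.140625.
T_4 = 2.71875.
M_4 − T_4 = 0.421875.

0.421875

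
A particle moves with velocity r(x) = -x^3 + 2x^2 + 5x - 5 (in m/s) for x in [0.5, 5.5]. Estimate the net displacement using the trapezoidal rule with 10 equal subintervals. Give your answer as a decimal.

-69.375

Δx = (5.5 − 0.5)/10 = 0.5.
r(0.5) = -2.125, r(1) = 1, r(1.5) = 3.625, r(2) = 5, r(2.5) = 4.375, r(3) = 1, r(3.5) = -5.875, r(4) = -17, r(4.5) = -33.125, r(5) = -55, r(5.5) = -83.375.
T_10 = (Δx/2)·[r(x_0) + 2r(x_1) + ... + 2r(x_{9}) + r(x_10)].
Sum = -69.375.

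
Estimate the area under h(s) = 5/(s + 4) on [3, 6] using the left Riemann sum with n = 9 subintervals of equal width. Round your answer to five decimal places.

Δs = (6 − 3)/9 = 1/3.
Left endpoints: 3, 10/3, 11/3, 4, 13/3, 14/3, 5, 16/3, 17/3.
h(3) = 5/7, h(10/3) = 15/22, h(11/3) = 15/23, h(4) = 0.625, h(13/3) = 0.6, h(14/3) = 15/26, h(5) = 5/9, h(16/3) = 15/28, h(17/3) = 15/29.
Sum = Δs · [h(3) + h(10/3) + h(11/3) + ...].
Sum ≈ 1.81957.

1.81957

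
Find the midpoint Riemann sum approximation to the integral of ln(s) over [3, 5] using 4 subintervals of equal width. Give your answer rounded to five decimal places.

2.75274

Δs = (5 − 3)/4 = 0.5.
Midpoints: 3.25, 3.75, 4.25, 4.75.
f(3.25) ≈ 1.17865, f(3.75) ≈ 1.32176, f(4.25) ≈ 1.44692, f(4.75) ≈ 1.55814.
Sum = Δs · [f(3.25) + f(3.75) + f(4.25) + f(4.75)].
Sum ≈ 2.75274.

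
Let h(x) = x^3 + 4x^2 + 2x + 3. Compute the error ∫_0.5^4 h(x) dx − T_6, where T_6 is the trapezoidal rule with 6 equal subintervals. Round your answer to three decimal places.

Exact integral: ∫_0.5^4 h(x) dx ≈ 175.40104.
T_6 ≈ 177.53487.
Error ≈ 175.40104 − 177.53487 ≈ -2.134.

-2.134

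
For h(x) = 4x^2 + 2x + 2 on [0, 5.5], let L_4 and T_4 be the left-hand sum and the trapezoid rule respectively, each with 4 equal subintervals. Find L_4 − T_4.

L_4 = 179.265625.
T_4 = 270.015625.
L_4 − T_4 = -90.75.

-90.75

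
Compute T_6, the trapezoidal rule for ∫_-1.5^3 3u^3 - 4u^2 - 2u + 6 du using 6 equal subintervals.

Δu = (3 − (-1.5))/6 = 0.75.
f(-1.5) = -10.125, f(-0.75) = 3.984375, f(0) = 6, f(0.75) = 3.515625, f(1.5) = 4.125, f(2.25) = 15.421875, f(3) = 45.
T_6 = (Δu/2)·[f(u_0) + 2f(u_1) + ... + 2f(u_{5}) + f(u_6)].
Sum = 37.86328125.

37.86328125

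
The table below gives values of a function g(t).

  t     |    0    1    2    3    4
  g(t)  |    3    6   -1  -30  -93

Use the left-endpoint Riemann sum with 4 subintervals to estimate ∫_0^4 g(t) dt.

Δt = 1.
Sum = 1·[3 + 6 + (-1) + (-30)] = -22.

-22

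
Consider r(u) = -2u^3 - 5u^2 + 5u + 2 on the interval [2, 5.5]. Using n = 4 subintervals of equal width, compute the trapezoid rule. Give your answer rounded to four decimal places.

Δu = (5.5 − 2)/4 = 0.875.
r(2) = -24, r(2.875) = -72.48046875, r(3.75) = -155.03125, r(4.625) = -279.69140625, r(5.5) = -454.5.
T_4 = (Δu/2)·[r(u_0) + 2r(u_1) + 2r(u_2) + 2r(u_3) + r(u_4)].
Sum ≈ -653.1465.

-653.1465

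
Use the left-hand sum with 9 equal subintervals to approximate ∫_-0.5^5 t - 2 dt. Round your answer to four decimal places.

Δt = (5 − (-0.5))/9 = 11/18.
Left endpoints: -0.5, 1/9, 13/18, 4/3, 35/18, 23/9, 19/6, 34/9, 79/18.
f(-0.5) = -2.5, f(1/9) = -17/9, f(13/18) = -23/18, f(4/3) = -2/3, f(35/18) = -1/18, f(23/9) = 5/9, f(19/6) = 7/6, f(34/9) = 16/9, f(79/18) = 43/18.
Sum = Δt · [f(-0.5) + f(1/9) + f(13/18) + ...].
Sum ≈ -0.3056.

-0.3056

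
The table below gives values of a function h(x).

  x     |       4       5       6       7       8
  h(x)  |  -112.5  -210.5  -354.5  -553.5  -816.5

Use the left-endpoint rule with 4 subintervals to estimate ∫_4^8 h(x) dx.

Δx = 1.
Sum = 1·[(-112.5) + (-210.5) + (-354.5) + (-553.5)] = -1231.

-1231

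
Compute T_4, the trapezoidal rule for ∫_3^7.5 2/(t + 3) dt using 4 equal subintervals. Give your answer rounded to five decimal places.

Δt = (7.5 − 3)/4 = 1.125.
f(3) = 1/3, f(4.125) = 16/57, f(5.25) = 8/33, f(6.375) = 16/75, f(7.5) = 4/21.
T_4 = (Δt/2)·[f(t_0) + 2f(t_1) + 2f(t_2) + 2f(t_3) + f(t_4)].
Sum ≈ 1.12316.

1.12316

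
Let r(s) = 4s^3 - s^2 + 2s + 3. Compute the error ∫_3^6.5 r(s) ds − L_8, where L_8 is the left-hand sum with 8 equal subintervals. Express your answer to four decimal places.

Exact integral: ∫_3^6.5 r(s) ds ≈ 1665.270833.
L_8 = 1460.59375.
Error ≈ 1665.270833 − 1460.59375 ≈ 204.6771.

204.6771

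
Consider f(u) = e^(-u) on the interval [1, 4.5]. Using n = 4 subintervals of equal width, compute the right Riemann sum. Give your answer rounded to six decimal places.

Δu = (4.5 − 1)/4 = 0.875.
Right endpoints: 1.875, 2.75, 3.625, 4.5.
f(1.875) ≈ 0.153355, f(2.75) ≈ 0.063928, f(3.625) ≈ 0.026649, f(4.5) ≈ 0.011109.
Sum = Δu · [f(1.875) + f(2.75) + f(3.625) + f(4.5)].
Sum ≈ 0.223161.

0.223161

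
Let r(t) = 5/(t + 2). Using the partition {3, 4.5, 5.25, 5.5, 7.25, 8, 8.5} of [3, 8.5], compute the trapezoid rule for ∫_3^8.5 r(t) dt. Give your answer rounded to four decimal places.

Subinterval widths: 1.5, 0.75, 0.25, 1.75, 0.75, 0.5.
r(3) = 1, r(4.5) = 10/13, r(5.25) = 20/29, r(5.5) = 2/3, r(7.25) = 20/37, r(8) = 0.5, r(8.5) = 10/21.
On each subinterval the trapezoid contributes (Δt_i/2)·[r(t_{i-1}) + r(t_i)].
Sum ≈ 3.7341.

3.7341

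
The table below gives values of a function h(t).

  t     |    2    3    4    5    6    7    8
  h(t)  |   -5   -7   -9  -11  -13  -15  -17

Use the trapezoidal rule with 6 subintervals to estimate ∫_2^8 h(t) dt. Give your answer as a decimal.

-66

Δt = 1.
T_6 = (1/2)·[(-5) + 2·(-7) + 2·(-9) + 2·(-11) + 2·(-13) + 2·(-15) + (-17)] = -66.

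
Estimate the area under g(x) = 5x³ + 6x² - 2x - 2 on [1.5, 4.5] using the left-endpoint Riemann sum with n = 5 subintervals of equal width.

Δx = (4.5 − 1.5)/5 = 0.6.
Left endpoints: 1.5, 2.1, 2.7, 3.3, 3.9.
g(1.5) = 25.375, g(2.1) = 66.565, g(2.7) = 134.755, g(3.3) = 236.425, g(3.9) = 378.055.
Sum = Δx · [g(1.5) + g(2.1) + g(2.7) + g(3.3) + g(3.9)].
Sum = 504.705.

504.705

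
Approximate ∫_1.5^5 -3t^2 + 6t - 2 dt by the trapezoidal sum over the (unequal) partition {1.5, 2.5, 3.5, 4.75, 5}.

-62.359375

Subinterval widths: 1, 1, 1.25, 0.25.
f(1.5) = 0.25, f(2.5) = -5.75, f(3.5) = -17.75, f(4.75) = -41.1875, f(5) = -47.
On each subinterval the trapezoid contributes (Δt_i/2)·[f(t_{i-1}) + f(t_i)].
Sum = -62.359375.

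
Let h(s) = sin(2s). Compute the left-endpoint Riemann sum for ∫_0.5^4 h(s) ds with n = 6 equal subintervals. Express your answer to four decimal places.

Δs = (4 − 0.5)/6 = 7/12.
Left endpoints: 0.5, 13/12, 5/3, 2.25, 17/6, 41/12.
h(0.5) ≈ 0.8415, h(13/12) ≈ 0.8277, h(5/3) ≈ -0.1906, h(2.25) ≈ -0.9775, h(17/6) ≈ -0.5782, h(41/12) ≈ 0.5228.
Sum = Δs · [h(0.5) + h(13/12) + h(5/3) + ...].
Sum ≈ 0.2600.

0.2600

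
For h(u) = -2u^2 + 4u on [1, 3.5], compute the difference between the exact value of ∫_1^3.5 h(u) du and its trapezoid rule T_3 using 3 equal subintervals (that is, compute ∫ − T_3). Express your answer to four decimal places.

0.5787

Exact integral: ∫_1^3.5 h(u) du ≈ -5.416667.
T_3 ≈ -5.995370.
Error ≈ -5.416667 − (-5.995370) ≈ 0.5787.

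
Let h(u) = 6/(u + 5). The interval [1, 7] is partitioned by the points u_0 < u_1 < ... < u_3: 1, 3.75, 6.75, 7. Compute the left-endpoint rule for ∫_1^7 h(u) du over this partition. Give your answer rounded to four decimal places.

Subinterval widths: 2.75, 3, 0.25.
Left endpoints: 1, 3.75, 6.75.
h(1) = 1, h(3.75) = 24/35, h(6.75) = 24/47.
Sum = Σ Δu_i · h(u_i).
Sum ≈ 4.9348.

4.9348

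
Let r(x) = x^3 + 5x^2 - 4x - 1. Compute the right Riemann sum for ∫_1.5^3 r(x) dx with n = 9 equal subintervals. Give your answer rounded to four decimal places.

Δx = (3 − 1.5)/9 = 1/6.
Right endpoints: 5/3, 11/6, 2, 13/6, 7/3, 2.5, 8/3, 17/6, 3.
r(5/3) = 293/27, r(11/6) = 3161/216, r(2) = 19, r(13/6) = 5179/216, r(7/3) = 799/27, r(2.5) = 35.875, r(8/3) = 1157/27, r(17/6) = 10919/216, r(3) = 59.
Sum = Δx · [r(5/3) + r(11/6) + r(2) + ...].
Sum ≈ 47.7222.

47.7222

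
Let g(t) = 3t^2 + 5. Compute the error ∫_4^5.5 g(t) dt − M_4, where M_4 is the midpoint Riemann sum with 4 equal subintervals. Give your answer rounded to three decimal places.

0.053

Exact integral: ∫_4^5.5 g(t) dt = 109.875.
M_4 ≈ 109.82227.
Error ≈ 109.875 − 109.82227 ≈ 0.053.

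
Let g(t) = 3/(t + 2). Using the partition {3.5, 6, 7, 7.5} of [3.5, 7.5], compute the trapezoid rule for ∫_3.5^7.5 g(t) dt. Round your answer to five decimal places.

1.66702

Subinterval widths: 2.5, 1, 0.5.
g(3.5) = 6/11, g(6) = 0.375, g(7) = 1/3, g(7.5) = 6/19.
On each subinterval the trapezoid contributes (Δt_i/2)·[g(t_{i-1}) + g(t_i)].
Sum ≈ 1.66702.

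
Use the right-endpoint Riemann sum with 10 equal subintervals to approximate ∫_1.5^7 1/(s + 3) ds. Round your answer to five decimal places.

Δs = (7 − 1.5)/10 = 0.55.
Right endpoints: 2.05, 2.6, 3.15, 3.7, 4.25, 4.8, 5.35, 5.9, 6.45, 7.
f(2.05) = 20/101, f(2.6) = 5/28, f(3.15) = 20/123, f(3.7) = 10/67, f(4.25) = 4/29, f(4.8) = 5/39, f(5.35) = 20/167, f(5.9) = 10/89, f(6.45) = 20/189, f(7) = 0.1.
Sum = Δs · [f(2.05) + f(2.6) + f(3.15) + ...].
Sum ≈ 0.76589.

0.76589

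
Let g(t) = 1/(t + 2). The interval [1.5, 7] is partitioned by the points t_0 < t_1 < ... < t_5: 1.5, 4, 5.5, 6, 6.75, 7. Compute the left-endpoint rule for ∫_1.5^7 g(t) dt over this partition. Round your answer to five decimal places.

1.15327

Subinterval widths: 2.5, 1.5, 0.5, 0.75, 0.25.
Left endpoints: 1.5, 4, 5.5, 6, 6.75.
g(1.5) = 2/7, g(4) = 1/6, g(5.5) = 2/15, g(6) = 0.125, g(6.75) = 4/35.
Sum = Σ Δt_i · g(t_i).
Sum ≈ 1.15327.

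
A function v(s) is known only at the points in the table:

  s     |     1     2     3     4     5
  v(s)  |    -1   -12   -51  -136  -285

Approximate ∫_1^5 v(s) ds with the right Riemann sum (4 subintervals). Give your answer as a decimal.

-484

Δs = 1.
Sum = 1·[(-12) + (-51) + (-136) + (-285)] = -484.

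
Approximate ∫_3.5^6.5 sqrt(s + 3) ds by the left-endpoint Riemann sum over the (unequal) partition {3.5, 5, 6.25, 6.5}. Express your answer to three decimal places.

Subinterval widths: 1.5, 1.25, 0.25.
Left endpoints: 3.5, 5, 6.25.
f(3.5) ≈ 2.550, f(5) ≈ 2.828, f(6.25) ≈ 3.041.
Sum = Σ Δs_i · f(s_i).
Sum ≈ 8.120.

8.120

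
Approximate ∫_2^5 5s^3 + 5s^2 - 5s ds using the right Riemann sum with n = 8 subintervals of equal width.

1034.35546875

Δs = (5 − 2)/8 = 0.375.
Right endpoints: 2.375, 2.75, 3.125, 3.5, 3.875, 4.25, 4.625, 5.
f(2.375) = 42655/512, f(2.75) = 128.046875, f(3.125) = 95125/512, f(3.5) = 258.125, f(3.875) = 177475/512, f(4.25) = 452.890625, f(4.625) = 296185/512, f(5) = 725.
Sum = Δs · [f(2.375) + f(2.75) + f(3.125) + ...].
Sum = 1034.35546875.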